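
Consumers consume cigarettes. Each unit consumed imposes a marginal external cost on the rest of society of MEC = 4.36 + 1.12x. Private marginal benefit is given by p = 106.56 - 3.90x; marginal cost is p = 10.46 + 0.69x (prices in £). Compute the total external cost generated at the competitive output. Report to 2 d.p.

Market equilibrium (private): 10.46 + 0.69x = 106.56 - 3.90x → x_m = 20.9368.
Total external cost = ∫₀^{x_m} (4.36 + 1.12x) dx = 4.36×20.9368 + ½×1.12×20.9368² = 336.7602.

£336.76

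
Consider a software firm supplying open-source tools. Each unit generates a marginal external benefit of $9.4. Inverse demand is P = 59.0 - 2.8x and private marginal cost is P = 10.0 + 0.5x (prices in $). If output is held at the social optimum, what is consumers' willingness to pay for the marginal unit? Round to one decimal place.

P = $9.4

Social marginal cost = private MC − MEB = 0.6 + 0.5x.
Set SMC = demand: 0.6 + 0.5x = 59.0 - 2.8x → x* = 17.6970.
Consumer price on the demand curve at x*: 59.0 − 2.8×17.6970 = 9.4484.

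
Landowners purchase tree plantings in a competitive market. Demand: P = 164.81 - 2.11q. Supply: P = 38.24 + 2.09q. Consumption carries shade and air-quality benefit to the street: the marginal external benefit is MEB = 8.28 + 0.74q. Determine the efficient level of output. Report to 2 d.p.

Social marginal benefit = demand + MEB = 173.09 - 1.37q.
Set SMB = MC: 173.09 - 1.37q = 38.24 + 2.09q → q* = 38.9740.

q* = 38.97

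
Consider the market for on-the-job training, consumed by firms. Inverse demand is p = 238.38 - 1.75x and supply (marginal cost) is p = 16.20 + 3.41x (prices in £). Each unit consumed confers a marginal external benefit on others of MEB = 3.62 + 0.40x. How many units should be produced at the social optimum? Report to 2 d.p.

x* = 47.44

Social marginal benefit = demand + MEB = 242.00 - 1.35x.
Set SMB = MC: 242.00 - 1.35x = 16.20 + 3.41x → x* = 47.4370.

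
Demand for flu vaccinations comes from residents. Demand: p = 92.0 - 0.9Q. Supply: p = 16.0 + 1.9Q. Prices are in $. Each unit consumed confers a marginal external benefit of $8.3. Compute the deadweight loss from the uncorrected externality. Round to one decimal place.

Market equilibrium (private): 16.0 + 1.9Q = 92.0 - 0.9Q → Q_m = 27.1429.
Social marginal benefit = demand + MEB = 100.3 - 0.9Q.
Set SMB = MC: 100.3 - 0.9Q = 16.0 + 1.9Q → Q* = 30.1071.
The welfare-loss triangle has base |Q_m − Q*| and height MEB(Q_m) (the vertical gap between SMB and MC is zero at Q* and MEB at Q_m).
DWL = ½ × 2.9642 × 8.3000 = 12.3014.

DWL = $12.3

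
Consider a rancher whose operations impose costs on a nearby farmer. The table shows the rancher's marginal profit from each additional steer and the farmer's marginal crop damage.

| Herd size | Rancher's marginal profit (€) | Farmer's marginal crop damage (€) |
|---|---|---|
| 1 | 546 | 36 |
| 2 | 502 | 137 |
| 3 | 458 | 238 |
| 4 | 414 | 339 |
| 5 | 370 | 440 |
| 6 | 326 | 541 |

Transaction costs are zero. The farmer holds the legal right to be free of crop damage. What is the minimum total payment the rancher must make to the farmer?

€750

Efficient level: marginal profit ≥ marginal crop damage through level 4, so k* = 4.
With the farmer holding the right, the rancher must at least compensate total damage at k*: 36 + 137 + 238 + 339 = 750.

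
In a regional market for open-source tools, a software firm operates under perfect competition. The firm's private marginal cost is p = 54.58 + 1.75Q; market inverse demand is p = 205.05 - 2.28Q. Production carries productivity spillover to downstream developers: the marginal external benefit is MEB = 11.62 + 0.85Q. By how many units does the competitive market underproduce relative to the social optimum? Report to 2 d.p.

13.63 units

Market equilibrium (private): 54.58 + 1.75Q = 205.05 - 2.28Q → Q_m = 37.3375.
Social marginal cost = private MC − MEB = 42.96 + 0.90Q.
Set SMC = demand: 42.96 + 0.90Q = 205.05 - 2.28Q → Q* = 50.9717.
Gap = |37.3375 − 50.9717| = 13.6342.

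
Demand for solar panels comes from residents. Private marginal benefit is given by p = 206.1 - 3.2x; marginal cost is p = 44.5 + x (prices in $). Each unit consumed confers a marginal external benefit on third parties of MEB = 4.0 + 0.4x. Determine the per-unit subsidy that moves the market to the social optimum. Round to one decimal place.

subsidy = $21.4 per unit

Social marginal benefit = demand + MEB = 210.1 - 2.8x.
Set SMB = MC: 210.1 - 2.8x = 44.5 + x → x* = 43.5789.
The Pigouvian subsidy equals MEB at x*: 4.0 + 0.4×43.5789 = 21.4316.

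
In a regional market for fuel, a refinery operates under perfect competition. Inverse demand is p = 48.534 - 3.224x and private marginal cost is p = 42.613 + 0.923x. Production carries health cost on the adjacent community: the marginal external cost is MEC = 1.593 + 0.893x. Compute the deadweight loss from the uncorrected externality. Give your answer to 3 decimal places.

DWL = 0.816

Market equilibrium (private): 42.613 + 0.923x = 48.534 - 3.224x → x_m = 1.4278.
Social marginal cost = private MC + MEC = 44.206 + 1.816x.
Set SMC = demand: 44.206 + 1.816x = 48.534 - 3.224x → x* = 0.8587.
The loss is the area between SMC and demand from x* to x_m; with linear curves that's a triangle of height MEC(x_m).
DWL = ½ × 0.5691 × 2.8680 = 0.8161.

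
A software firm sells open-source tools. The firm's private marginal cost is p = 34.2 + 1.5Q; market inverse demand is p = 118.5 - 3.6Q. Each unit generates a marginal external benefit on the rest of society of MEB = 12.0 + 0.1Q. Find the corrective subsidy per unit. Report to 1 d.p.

Social marginal cost = private MC − MEB = 22.2 + 1.4Q.
Set SMC = demand: 22.2 + 1.4Q = 118.5 - 3.6Q → Q* = 19.2600.
The Pigouvian subsidy equals MEB at Q*: 12.0 + 0.1×19.2600 = 13.9260.

subsidy = 13.9 per unit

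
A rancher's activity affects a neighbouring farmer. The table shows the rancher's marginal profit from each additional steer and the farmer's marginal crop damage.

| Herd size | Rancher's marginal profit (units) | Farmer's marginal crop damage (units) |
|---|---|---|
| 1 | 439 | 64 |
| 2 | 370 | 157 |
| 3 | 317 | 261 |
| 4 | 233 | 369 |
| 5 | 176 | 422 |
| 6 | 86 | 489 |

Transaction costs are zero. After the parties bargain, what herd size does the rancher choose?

Bargaining reaches the level where marginal profit last exceeds marginal crop damage.
That holds through level 3 (317 ≥ 261) but not at 4 (233 < 369).

3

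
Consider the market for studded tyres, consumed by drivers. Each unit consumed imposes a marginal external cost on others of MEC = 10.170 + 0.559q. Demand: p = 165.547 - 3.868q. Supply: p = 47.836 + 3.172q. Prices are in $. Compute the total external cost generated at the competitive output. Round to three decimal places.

$248.185

Market equilibrium (private): 47.836 + 3.172q = 165.547 - 3.868q → q_m = 16.7203.
Total external cost = ∫₀^{q_m} (10.170 + 0.559q) dq = 10.170×16.7203 + ½×0.559×16.7203² = 248.1848.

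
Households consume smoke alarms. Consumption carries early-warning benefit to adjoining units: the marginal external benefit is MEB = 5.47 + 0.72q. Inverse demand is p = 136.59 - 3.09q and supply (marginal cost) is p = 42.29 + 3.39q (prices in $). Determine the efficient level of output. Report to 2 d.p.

q* = 17.32

Social marginal benefit = demand + MEB = 142.06 - 2.37q.
Set SMB = MC: 142.06 - 2.37q = 42.29 + 3.39q → q* = 17.3212.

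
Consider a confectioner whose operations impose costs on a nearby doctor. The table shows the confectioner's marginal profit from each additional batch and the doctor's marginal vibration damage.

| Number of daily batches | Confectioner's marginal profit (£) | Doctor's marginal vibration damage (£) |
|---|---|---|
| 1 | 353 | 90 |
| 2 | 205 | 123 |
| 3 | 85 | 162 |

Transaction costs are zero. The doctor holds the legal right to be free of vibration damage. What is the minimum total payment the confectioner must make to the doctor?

£213

Efficient level: marginal profit ≥ marginal vibration damage through level 2, so k* = 2.
With the doctor holding the right, the confectioner must at least compensate total damage at k*: 90 + 123 = 213.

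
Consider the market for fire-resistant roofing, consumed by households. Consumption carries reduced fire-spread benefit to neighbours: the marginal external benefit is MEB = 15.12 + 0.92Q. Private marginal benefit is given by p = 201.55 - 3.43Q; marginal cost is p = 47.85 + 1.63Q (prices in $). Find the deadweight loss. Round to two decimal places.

Market equilibrium (private): 47.85 + 1.63Q = 201.55 - 3.43Q → Q_m = 30.3755.
Social marginal benefit = demand + MEB = 216.67 - 2.51Q.
Set SMB = MC: 216.67 - 2.51Q = 47.85 + 1.63Q → Q* = 40.7778.
Between Q* and Q_m the wedge SMB − MC runs linearly from 0 to MEB(Q_m), so the loss is a triangle.
DWL = ½ × 10.4023 × 43.0655 = 223.9901.

DWL = $223.99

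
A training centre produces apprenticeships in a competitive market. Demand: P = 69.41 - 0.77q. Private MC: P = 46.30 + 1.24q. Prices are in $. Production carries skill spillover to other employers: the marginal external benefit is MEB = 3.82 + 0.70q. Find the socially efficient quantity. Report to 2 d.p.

Social marginal cost = private MC − MEB = 42.48 + 0.54q.
Set SMC = demand: 42.48 + 0.54q = 69.41 - 0.77q → q* = 20.5573.

q* = 20.56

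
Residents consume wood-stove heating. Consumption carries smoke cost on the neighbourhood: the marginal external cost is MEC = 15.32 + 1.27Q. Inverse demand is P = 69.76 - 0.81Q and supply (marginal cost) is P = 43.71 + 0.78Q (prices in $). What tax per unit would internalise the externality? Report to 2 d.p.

Social marginal benefit = demand − MEC = 54.44 - 2.08Q.
Set SMB = MC: 54.44 - 2.08Q = 43.71 + 0.78Q → Q* = 3.7517.
The Pigouvian tax equals MEC at Q*: 15.32 + 1.27×3.7517 = 20.0847.

tax = $20.08 per unit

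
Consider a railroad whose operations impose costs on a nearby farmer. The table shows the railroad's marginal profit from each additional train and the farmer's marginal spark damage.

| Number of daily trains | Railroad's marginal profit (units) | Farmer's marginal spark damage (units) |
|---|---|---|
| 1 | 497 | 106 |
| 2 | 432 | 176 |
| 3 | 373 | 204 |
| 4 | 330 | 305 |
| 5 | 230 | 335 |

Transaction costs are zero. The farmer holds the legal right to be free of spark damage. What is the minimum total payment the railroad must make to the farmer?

791

Efficient level: marginal profit ≥ marginal spark damage through level 4, so k* = 4.
With the farmer holding the right, the railroad must at least compensate total damage at k*: 106 + 176 + 204 + 305 = 791.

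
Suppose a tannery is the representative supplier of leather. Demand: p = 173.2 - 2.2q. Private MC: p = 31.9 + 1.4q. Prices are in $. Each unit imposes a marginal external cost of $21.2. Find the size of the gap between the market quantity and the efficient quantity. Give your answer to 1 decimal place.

Market equilibrium (private): 31.9 + 1.4q = 173.2 - 2.2q → q_m = 39.2500.
Social marginal cost = private MC + MEC = 53.1 + 1.4q.
Set SMC = demand: 53.1 + 1.4q = 173.2 - 2.2q → q* = 33.3611.
Gap = |39.2500 − 33.3611| = 5.8889.

5.9 units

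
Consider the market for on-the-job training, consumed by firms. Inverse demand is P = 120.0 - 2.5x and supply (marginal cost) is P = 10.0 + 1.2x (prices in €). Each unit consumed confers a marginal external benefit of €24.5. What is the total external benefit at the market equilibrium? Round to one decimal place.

€728.4

Market equilibrium (private): 10.0 + 1.2x = 120.0 - 2.5x → x_m = 29.7297.
Total external benefit = MEB × x_m = 24.5 × 29.7297 = 728.3777.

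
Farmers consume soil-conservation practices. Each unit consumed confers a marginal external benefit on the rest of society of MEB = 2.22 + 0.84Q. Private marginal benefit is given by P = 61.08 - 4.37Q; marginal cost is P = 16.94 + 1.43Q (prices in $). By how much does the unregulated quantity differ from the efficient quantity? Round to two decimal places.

1.74 units

Market equilibrium (private): 16.94 + 1.43Q = 61.08 - 4.37Q → Q_m = 7.6103.
Social marginal benefit = demand + MEB = 63.30 - 3.53Q.
Set SMB = MC: 63.30 - 3.53Q = 16.94 + 1.43Q → Q* = 9.3468.
Gap = |7.6103 − 9.3468| = 1.7365.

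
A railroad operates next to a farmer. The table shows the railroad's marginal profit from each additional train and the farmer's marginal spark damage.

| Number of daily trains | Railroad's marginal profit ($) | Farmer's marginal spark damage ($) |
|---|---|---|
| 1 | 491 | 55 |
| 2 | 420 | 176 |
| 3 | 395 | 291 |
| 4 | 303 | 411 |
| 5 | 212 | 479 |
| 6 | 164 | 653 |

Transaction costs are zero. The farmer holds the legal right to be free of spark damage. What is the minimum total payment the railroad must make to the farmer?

Efficient level: marginal profit ≥ marginal spark damage through level 3, so k* = 3.
With the farmer holding the right, the railroad must at least compensate total damage at k*: 55 + 176 + 291 = 522.

$522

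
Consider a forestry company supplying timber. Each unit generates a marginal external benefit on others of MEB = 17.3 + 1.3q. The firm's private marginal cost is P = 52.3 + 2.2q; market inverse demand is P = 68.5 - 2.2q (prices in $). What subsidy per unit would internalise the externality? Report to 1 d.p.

Social marginal cost = private MC − MEB = 35.0 + 0.9q.
Set SMC = demand: 35.0 + 0.9q = 68.5 - 2.2q → q* = 10.8065.
The Pigouvian subsidy equals MEB at q*: 17.3 + 1.3×10.8065 = 31.3485.

subsidy = $31.3 per unit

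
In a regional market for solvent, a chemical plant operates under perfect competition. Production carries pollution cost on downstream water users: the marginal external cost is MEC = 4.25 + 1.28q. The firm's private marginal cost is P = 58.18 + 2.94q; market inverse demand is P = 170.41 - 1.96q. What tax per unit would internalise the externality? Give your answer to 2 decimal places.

Social marginal cost = private MC + MEC = 62.43 + 4.22q.
Set SMC = demand: 62.43 + 4.22q = 170.41 - 1.96q → q* = 17.4725.
The Pigouvian tax equals MEC at q*: 4.25 + 1.28×17.4725 = 26.6148.

tax = 26.61 per unit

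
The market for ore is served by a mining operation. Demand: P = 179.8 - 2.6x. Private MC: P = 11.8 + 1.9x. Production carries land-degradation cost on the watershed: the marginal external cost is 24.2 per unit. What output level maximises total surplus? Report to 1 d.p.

x* = 32.0

Social marginal cost = private MC + MEC = 36.0 + 1.9x.
Set SMC = demand: 36.0 + 1.9x = 179.8 - 2.6x → x* = 31.9556.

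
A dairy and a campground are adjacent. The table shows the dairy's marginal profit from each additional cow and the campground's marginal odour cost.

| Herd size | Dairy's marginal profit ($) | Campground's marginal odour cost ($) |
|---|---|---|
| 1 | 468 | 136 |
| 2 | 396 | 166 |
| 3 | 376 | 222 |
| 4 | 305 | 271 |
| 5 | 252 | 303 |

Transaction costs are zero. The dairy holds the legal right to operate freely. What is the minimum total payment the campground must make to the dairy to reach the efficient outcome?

Left alone the dairy would choose level 5 (marginal profit stays positive).
Efficient level: k* = 4 (marginal profit ≥ marginal odour cost through 4).
The campground must at least cover the dairy's forgone profit from cutting 5→4: 252 = 252.

$252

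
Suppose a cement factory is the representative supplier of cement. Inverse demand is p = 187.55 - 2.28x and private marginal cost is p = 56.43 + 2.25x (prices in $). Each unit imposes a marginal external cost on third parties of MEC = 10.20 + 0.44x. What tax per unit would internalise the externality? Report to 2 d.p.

Social marginal cost = private MC + MEC = 66.63 + 2.69x.
Set SMC = demand: 66.63 + 2.69x = 187.55 - 2.28x → x* = 24.3300.
The Pigouvian tax equals MEC at x*: 10.20 + 0.44×24.3300 = 20.9052.

tax = $20.91 per unit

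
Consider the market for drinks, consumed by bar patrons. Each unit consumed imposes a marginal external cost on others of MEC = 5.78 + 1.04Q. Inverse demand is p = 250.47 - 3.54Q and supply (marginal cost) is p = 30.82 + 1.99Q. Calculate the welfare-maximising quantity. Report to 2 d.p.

Q* = 32.55

Social marginal benefit = demand − MEC = 244.69 - 4.58Q.
Set SMB = MC: 244.69 - 4.58Q = 30.82 + 1.99Q → Q* = 32.5525.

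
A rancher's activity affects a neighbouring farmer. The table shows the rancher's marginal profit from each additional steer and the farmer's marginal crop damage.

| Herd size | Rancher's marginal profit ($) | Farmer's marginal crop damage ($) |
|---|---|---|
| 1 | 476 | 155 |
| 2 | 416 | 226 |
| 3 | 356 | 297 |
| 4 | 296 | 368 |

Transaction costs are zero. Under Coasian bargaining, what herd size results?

Bargaining reaches the level where marginal profit last exceeds marginal crop damage.
That holds through level 3 (356 ≥ 297) but not at 4 (296 < 368).

3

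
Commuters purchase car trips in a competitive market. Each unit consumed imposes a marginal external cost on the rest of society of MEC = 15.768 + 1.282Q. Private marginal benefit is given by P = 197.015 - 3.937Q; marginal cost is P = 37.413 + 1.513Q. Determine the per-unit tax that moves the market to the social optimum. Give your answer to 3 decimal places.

tax = 43.159 per unit

Social marginal benefit = demand − MEC = 181.247 - 5.219Q.
Set SMB = MC: 181.247 - 5.219Q = 37.413 + 1.513Q → Q* = 21.3657.
The Pigouvian tax equals MEC at Q*: 15.768 + 1.282×21.3657 = 43.1588.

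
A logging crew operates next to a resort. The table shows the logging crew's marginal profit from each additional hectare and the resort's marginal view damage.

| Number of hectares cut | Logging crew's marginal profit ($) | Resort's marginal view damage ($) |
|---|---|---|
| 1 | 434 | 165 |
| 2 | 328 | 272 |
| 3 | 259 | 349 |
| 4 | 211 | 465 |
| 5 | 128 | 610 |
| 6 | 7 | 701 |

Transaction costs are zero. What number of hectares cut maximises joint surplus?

2

Bargaining reaches the level where marginal profit last exceeds marginal view damage.
That holds through level 2 (328 ≥ 272) but not at 3 (259 < 349).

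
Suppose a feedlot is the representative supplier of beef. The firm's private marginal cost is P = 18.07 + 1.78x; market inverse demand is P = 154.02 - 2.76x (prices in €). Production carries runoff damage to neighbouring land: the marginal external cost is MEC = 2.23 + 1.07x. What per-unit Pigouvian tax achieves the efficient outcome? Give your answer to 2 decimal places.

Social marginal cost = private MC + MEC = 20.30 + 2.85x.
Set SMC = demand: 20.30 + 2.85x = 154.02 - 2.76x → x* = 23.8360.
The Pigouvian tax equals MEC at x*: 2.23 + 1.07×23.8360 = 27.7345.

tax = €27.73 per unit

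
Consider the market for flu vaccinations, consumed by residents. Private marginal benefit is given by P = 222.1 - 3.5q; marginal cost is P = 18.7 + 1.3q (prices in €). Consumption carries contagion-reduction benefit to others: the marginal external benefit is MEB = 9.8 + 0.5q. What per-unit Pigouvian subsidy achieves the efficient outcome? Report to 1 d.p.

Social marginal benefit = demand + MEB = 231.9 - 3.0q.
Set SMB = MC: 231.9 - 3.0q = 18.7 + 1.3q → q* = 49.5814.
The Pigouvian subsidy equals MEB at q*: 9.8 + 0.5×49.5814 = 34.5907.

subsidy = €34.6 per unit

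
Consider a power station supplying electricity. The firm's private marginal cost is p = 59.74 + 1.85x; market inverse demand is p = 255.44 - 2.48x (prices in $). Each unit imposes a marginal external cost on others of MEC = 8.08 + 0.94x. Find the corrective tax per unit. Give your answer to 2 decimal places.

tax = $41.55 per unit

Social marginal cost = private MC + MEC = 67.82 + 2.79x.
Set SMC = demand: 67.82 + 2.79x = 255.44 - 2.48x → x* = 35.6015.
The Pigouvian tax equals MEC at x*: 8.08 + 0.94×35.6015 = 41.5454.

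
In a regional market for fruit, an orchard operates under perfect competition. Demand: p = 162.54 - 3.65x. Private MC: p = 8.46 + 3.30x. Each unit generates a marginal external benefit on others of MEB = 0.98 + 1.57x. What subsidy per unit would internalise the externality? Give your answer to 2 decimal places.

subsidy = 46.23 per unit

Social marginal cost = private MC − MEB = 7.48 + 1.73x.
Set SMC = demand: 7.48 + 1.73x = 162.54 - 3.65x → x* = 28.8216.
The Pigouvian subsidy equals MEB at x*: 0.98 + 1.57×28.8216 = 46.2299.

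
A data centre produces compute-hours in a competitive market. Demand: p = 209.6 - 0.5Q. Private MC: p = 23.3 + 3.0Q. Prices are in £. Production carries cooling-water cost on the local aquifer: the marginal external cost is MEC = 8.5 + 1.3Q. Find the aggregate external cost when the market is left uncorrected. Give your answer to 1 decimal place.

£2294.1

Market equilibrium (private): 23.3 + 3.0Q = 209.6 - 0.5Q → Q_m = 53.2286.
Total external cost = ∫₀^{Q_m} (8.5 + 1.3Q) dQ = 8.5×53.2286 + ½×1.3×53.2286² = 2294.0776.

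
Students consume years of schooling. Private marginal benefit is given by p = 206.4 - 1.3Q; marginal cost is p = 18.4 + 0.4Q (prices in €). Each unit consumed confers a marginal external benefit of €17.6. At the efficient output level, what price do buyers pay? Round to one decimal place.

Social marginal benefit = demand + MEB = 224.0 - 1.3Q.
Set SMB = MC: 224.0 - 1.3Q = 18.4 + 0.4Q → Q* = 120.9412.
Consumer price on the demand curve at Q*: 206.4 − 1.3×120.9412 = 49.1764.

P = €49.2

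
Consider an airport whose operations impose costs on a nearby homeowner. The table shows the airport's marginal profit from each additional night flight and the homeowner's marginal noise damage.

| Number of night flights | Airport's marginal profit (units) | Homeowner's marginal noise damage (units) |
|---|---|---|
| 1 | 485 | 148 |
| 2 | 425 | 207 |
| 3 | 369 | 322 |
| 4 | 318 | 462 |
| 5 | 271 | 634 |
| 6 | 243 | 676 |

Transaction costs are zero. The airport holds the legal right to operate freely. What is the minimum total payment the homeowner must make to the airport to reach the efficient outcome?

Left alone the airport would choose level 6 (marginal profit stays positive).
Efficient level: k* = 3 (marginal profit ≥ marginal noise damage through 3).
The homeowner must at least cover the airport's forgone profit from cutting 6→3: 318 + 271 + 243 = 832.

832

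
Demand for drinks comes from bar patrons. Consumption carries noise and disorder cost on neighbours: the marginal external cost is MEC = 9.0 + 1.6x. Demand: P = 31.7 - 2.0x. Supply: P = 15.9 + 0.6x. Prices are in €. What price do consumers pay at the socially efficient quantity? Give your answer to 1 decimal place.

P = €28.5

Social marginal benefit = demand − MEC = 22.7 - 3.6x.
Set SMB = MC: 22.7 - 3.6x = 15.9 + 0.6x → x* = 1.6190.
Consumer price on the demand curve at x*: 31.7 − 2.0×1.6190 = 28.4620.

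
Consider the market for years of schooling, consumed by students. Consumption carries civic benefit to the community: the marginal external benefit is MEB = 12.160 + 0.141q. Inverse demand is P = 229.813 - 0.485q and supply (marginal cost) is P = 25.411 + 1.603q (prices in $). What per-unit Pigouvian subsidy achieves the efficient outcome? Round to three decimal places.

Social marginal benefit = demand + MEB = 241.973 - 0.344q.
Set SMB = MC: 241.973 - 0.344q = 25.411 + 1.603q → q* = 111.2286.
The Pigouvian subsidy equals MEB at q*: 12.160 + 0.141×111.2286 = 27.8432.

subsidy = $27.843 per unit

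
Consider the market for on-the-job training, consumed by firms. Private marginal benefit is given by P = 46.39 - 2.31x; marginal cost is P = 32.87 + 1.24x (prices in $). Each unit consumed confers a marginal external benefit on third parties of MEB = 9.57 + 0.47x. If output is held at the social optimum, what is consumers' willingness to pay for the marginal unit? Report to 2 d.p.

P = $29.07

Social marginal benefit = demand + MEB = 55.96 - 1.84x.
Set SMB = MC: 55.96 - 1.84x = 32.87 + 1.24x → x* = 7.4968.
Consumer price on the demand curve at x*: 46.39 − 2.31×7.4968 = 29.0724.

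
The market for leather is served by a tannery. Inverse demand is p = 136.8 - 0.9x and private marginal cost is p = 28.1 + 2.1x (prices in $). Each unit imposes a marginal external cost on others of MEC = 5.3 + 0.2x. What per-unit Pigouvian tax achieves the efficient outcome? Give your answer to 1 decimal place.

Social marginal cost = private MC + MEC = 33.4 + 2.3x.
Set SMC = demand: 33.4 + 2.3x = 136.8 - 0.9x → x* = 32.3125.
The Pigouvian tax equals MEC at x*: 5.3 + 0.2×32.3125 = 11.7625.

tax = $11.8 per unit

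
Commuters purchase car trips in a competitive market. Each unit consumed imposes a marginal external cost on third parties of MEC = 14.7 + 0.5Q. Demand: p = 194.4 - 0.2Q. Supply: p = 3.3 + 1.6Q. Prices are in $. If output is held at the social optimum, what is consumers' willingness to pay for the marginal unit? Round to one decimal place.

P = $179.1

Social marginal benefit = demand − MEC = 179.7 - 0.7Q.
Set SMB = MC: 179.7 - 0.7Q = 3.3 + 1.6Q → Q* = 76.6957.
Consumer price on the demand curve at Q*: 194.4 − 0.2×76.6957 = 179.0609.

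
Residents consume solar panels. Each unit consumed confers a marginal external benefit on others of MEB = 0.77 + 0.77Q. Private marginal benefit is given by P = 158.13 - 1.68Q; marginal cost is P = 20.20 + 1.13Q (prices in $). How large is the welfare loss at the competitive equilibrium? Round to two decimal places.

DWL = $364.54

Market equilibrium (private): 20.20 + 1.13Q = 158.13 - 1.68Q → Q_m = 49.0854.
Social marginal benefit = demand + MEB = 158.90 - 0.91Q.
Set SMB = MC: 158.90 - 0.91Q = 20.20 + 1.13Q → Q* = 67.9902.
The loss is the area between SMB and MC from Q* to Q_m; with linear curves that's a triangle of height MEB(Q_m).
DWL = ½ × 18.9048 × 38.5658 = 364.5394.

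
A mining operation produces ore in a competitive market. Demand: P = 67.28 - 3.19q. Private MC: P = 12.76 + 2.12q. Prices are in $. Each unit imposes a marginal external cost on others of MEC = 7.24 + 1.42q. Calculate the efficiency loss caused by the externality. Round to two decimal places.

DWL = $35.37

Market equilibrium (private): 12.76 + 2.12q = 67.28 - 3.19q → q_m = 10.2674.
Social marginal cost = private MC + MEC = 20.00 + 3.54q.
Set SMC = demand: 20.00 + 3.54q = 67.28 - 3.19q → q* = 7.0253.
Between q* and q_m the wedge SMC − demand runs linearly from 0 to MEC(q_m), so the loss is a triangle.
DWL = ½ × 3.2421 × 21.8197 = 35.3708.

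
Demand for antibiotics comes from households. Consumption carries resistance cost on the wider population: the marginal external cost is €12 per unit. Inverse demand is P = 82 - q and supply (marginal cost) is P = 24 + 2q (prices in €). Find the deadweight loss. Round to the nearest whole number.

DWL = €24

Market equilibrium (private): 24 + 2q = 82 - q → q_m = 19.3333.
Social marginal benefit = demand − MEC = 70 - q.
Set SMB = MC: 70 - q = 24 + 2q → q* = 15.3333.
The welfare-loss triangle has base |q_m − q*| and height MEC(q_m) (the vertical gap between SMB and MC is zero at q* and MEC at q_m).
DWL = ½ × 4.0000 × 12.0000 = 24.0000.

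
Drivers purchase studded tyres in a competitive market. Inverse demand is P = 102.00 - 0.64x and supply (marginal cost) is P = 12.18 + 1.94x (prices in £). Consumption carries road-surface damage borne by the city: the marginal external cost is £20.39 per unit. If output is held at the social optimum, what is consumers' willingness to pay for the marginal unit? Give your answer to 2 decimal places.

P = £84.78

Social marginal benefit = demand − MEC = 81.61 - 0.64x.
Set SMB = MC: 81.61 - 0.64x = 12.18 + 1.94x → x* = 26.9109.
Consumer price on the demand curve at x*: 102.00 − 0.64×26.9109 = 84.7770.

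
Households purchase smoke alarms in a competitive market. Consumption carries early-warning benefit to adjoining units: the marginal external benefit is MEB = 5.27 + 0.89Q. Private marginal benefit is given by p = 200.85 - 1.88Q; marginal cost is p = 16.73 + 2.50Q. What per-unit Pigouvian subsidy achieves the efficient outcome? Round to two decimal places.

Social marginal benefit = demand + MEB = 206.12 - 0.99Q.
Set SMB = MC: 206.12 - 0.99Q = 16.73 + 2.50Q → Q* = 54.2665.
The Pigouvian subsidy equals MEB at Q*: 5.27 + 0.89×54.2665 = 53.5672.

subsidy = 53.57 per unit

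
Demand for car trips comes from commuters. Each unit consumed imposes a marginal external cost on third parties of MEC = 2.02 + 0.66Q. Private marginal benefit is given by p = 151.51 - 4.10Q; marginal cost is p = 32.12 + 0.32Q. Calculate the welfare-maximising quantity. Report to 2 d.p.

Q* = 23.10

Social marginal benefit = demand − MEC = 149.49 - 4.76Q.
Set SMB = MC: 149.49 - 4.76Q = 32.12 + 0.32Q → Q* = 23.1043.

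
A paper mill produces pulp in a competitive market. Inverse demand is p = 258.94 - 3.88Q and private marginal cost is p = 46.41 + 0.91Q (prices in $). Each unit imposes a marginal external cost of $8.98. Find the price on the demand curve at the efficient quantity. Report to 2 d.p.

P = $94.06

Social marginal cost = private MC + MEC = 55.39 + 0.91Q.
Set SMC = demand: 55.39 + 0.91Q = 258.94 - 3.88Q → Q* = 42.4948.
Consumer price on the demand curve at Q*: 258.94 − 3.88×42.4948 = 94.0602.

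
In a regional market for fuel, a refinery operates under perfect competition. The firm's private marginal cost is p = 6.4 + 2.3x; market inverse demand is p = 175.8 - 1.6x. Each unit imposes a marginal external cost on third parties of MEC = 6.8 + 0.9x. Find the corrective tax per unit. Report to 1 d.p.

Social marginal cost = private MC + MEC = 13.2 + 3.2x.
Set SMC = demand: 13.2 + 3.2x = 175.8 - 1.6x → x* = 33.8750.
The Pigouvian tax equals MEC at x*: 6.8 + 0.9×33.8750 = 37.2875.

tax = 37.3 per unit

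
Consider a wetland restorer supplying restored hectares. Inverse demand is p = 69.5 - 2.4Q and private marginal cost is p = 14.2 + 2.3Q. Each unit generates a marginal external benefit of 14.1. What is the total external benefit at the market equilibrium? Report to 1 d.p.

165.9

Market equilibrium (private): 14.2 + 2.3Q = 69.5 - 2.4Q → Q_m = 11.7660.
Total external benefit = MEB × Q_m = 14.1 × 11.7660 = 165.9006.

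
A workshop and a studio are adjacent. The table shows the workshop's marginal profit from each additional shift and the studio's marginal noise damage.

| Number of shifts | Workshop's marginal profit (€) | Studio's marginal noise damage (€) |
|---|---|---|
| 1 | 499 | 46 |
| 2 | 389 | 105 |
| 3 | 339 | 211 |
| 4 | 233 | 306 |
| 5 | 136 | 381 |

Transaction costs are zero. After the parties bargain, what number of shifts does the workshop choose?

Bargaining reaches the level where marginal profit last exceeds marginal noise damage.
That holds through level 3 (339 ≥ 211) but not at 4 (233 < 306).

3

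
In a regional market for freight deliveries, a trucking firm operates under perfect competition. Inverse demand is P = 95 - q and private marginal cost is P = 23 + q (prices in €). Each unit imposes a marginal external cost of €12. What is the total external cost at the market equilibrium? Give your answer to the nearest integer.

€432

Market equilibrium (private): 23 + q = 95 - q → q_m = 36.0000.
Total external cost = MEC × q_m = 12 × 36.0000 = 432.0000.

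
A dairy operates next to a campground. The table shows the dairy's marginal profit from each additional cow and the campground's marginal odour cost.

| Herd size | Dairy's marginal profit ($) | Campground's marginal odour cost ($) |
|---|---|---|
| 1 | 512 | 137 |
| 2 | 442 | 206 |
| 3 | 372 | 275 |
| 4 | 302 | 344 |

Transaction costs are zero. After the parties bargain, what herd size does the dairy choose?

Bargaining reaches the level where marginal profit last exceeds marginal odour cost.
That holds through level 3 (372 ≥ 275) but not at 4 (302 < 344).

3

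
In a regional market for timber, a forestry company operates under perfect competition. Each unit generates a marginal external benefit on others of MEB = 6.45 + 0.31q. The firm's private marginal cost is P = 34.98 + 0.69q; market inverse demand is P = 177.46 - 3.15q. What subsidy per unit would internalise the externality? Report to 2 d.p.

subsidy = 19.53 per unit

Social marginal cost = private MC − MEB = 28.53 + 0.38q.
Set SMC = demand: 28.53 + 0.38q = 177.46 - 3.15q → q* = 42.1898.
The Pigouvian subsidy equals MEB at q*: 6.45 + 0.31×42.1898 = 19.5288.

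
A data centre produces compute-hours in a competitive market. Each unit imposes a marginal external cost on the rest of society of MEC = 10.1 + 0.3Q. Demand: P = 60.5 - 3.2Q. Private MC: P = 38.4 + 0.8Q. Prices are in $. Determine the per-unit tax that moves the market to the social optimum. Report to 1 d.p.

Social marginal cost = private MC + MEC = 48.5 + 1.1Q.
Set SMC = demand: 48.5 + 1.1Q = 60.5 - 3.2Q → Q* = 2.7907.
The Pigouvian tax equals MEC at Q*: 10.1 + 0.3×2.7907 = 10.9372.

tax = $10.9 per unit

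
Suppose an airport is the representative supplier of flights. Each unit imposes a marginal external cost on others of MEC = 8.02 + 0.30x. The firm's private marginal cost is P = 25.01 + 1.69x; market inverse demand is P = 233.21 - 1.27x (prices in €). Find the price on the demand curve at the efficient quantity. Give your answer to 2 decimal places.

Social marginal cost = private MC + MEC = 33.03 + 1.99x.
Set SMC = demand: 33.03 + 1.99x = 233.21 - 1.27x → x* = 61.4049.
Consumer price on the demand curve at x*: 233.21 − 1.27×61.4049 = 155.2258.

P = €155.23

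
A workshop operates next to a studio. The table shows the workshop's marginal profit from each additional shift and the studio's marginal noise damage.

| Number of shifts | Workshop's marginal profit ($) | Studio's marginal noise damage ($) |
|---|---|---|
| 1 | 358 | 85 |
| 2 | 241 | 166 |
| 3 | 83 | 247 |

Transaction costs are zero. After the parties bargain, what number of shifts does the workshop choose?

2

Bargaining reaches the level where marginal profit last exceeds marginal noise damage.
That holds through level 2 (241 ≥ 166) but not at 3 (83 < 247).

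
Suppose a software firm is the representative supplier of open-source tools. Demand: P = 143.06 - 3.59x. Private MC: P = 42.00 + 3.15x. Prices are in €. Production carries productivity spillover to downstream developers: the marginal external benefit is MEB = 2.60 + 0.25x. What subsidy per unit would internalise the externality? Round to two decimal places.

subsidy = €6.59 per unit

Social marginal cost = private MC − MEB = 39.40 + 2.90x.
Set SMC = demand: 39.40 + 2.90x = 143.06 - 3.59x → x* = 15.9723.
The Pigouvian subsidy equals MEB at x*: 2.60 + 0.25×15.9723 = 6.5931.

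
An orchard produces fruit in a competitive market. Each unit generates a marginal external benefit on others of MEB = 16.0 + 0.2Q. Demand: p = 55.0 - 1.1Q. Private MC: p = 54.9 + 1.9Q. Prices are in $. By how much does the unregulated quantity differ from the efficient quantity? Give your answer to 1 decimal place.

Market equilibrium (private): 54.9 + 1.9Q = 55.0 - 1.1Q → Q_m = 0.0333.
Social marginal cost = private MC − MEB = 38.9 + 1.7Q.
Set SMC = demand: 38.9 + 1.7Q = 55.0 - 1.1Q → Q* = 5.7500.
Gap = |0.0333 − 5.7500| = 5.7167.

5.7 units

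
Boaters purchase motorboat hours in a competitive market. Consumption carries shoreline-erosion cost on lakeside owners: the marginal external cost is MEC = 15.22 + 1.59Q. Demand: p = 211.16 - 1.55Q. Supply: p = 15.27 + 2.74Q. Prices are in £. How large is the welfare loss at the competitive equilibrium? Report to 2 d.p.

DWL = £655.85

Market equilibrium (private): 15.27 + 2.74Q = 211.16 - 1.55Q → Q_m = 45.6620.
Social marginal benefit = demand − MEC = 195.94 - 3.14Q.
Set SMB = MC: 195.94 - 3.14Q = 15.27 + 2.74Q → Q* = 30.7262.
Between Q* and Q_m the wedge MC − SMB runs linearly from 0 to MEC(Q_m), so the loss is a triangle.
DWL = ½ × 14.9358 × 87.8226 = 655.8504.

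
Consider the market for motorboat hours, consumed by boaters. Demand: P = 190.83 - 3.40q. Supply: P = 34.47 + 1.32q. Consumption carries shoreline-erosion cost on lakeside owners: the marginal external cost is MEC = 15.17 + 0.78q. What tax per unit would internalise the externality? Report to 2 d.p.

Social marginal benefit = demand − MEC = 175.66 - 4.18q.
Set SMB = MC: 175.66 - 4.18q = 34.47 + 1.32q → q* = 25.6709.
The Pigouvian tax equals MEC at q*: 15.17 + 0.78×25.6709 = 35.1933.

tax = 35.19 per unit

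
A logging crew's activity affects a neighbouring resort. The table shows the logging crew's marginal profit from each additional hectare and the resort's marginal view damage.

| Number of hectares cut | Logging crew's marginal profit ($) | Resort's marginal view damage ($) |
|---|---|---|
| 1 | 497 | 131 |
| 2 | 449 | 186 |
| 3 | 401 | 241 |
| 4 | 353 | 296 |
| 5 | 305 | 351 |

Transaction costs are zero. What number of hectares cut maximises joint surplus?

Bargaining reaches the level where marginal profit last exceeds marginal view damage.
That holds through level 4 (353 ≥ 296) but not at 5 (305 < 351).

4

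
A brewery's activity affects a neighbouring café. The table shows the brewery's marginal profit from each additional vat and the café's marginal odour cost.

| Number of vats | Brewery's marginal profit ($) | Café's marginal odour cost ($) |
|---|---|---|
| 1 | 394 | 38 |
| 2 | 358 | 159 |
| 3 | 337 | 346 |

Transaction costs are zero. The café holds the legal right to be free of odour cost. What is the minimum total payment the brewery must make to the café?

Efficient level: marginal profit ≥ marginal odour cost through level 2, so k* = 2.
With the café holding the right, the brewery must at least compensate total damage at k*: 38 + 159 = 197.

$197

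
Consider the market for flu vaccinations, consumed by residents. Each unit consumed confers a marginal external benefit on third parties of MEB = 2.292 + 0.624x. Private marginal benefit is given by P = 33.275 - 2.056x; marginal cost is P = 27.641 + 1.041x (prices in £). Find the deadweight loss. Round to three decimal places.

Market equilibrium (private): 27.641 + 1.041x = 33.275 - 2.056x → x_m = 1.8192.
Social marginal benefit = demand + MEB = 35.567 - 1.432x.
Set SMB = MC: 35.567 - 1.432x = 27.641 + 1.041x → x* = 3.2050.
Between x* and x_m the wedge SMB − MC runs linearly from 0 to MEB(x_m), so the loss is a triangle.
DWL = ½ × 1.3858 × 3.4272 = 2.3747.

DWL = £2.375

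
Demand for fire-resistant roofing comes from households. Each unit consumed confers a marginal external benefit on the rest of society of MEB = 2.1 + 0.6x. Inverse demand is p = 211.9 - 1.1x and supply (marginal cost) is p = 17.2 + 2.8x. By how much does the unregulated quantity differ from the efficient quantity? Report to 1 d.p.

9.7 units

Market equilibrium (private): 17.2 + 2.8x = 211.9 - 1.1x → x_m = 49.9231.
Social marginal benefit = demand + MEB = 214.0 - 0.5x.
Set SMB = MC: 214.0 - 0.5x = 17.2 + 2.8x → x* = 59.6364.
Gap = |49.9231 − 59.6364| = 9.7133.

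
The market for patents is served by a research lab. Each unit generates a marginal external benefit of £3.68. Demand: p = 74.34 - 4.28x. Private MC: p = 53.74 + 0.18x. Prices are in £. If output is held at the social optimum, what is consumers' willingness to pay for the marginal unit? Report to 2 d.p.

P = £51.04

Social marginal cost = private MC − MEB = 50.06 + 0.18x.
Set SMC = demand: 50.06 + 0.18x = 74.34 - 4.28x → x* = 5.4439.
Consumer price on the demand curve at x*: 74.34 − 4.28×5.4439 = 51.0401.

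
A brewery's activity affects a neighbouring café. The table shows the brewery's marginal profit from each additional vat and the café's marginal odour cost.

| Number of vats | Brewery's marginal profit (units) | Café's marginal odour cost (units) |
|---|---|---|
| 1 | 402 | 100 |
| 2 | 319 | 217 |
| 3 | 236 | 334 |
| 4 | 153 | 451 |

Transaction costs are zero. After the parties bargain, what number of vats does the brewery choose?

Bargaining reaches the level where marginal profit last exceeds marginal odour cost.
That holds through level 2 (319 ≥ 217) but not at 3 (236 < 334).

2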